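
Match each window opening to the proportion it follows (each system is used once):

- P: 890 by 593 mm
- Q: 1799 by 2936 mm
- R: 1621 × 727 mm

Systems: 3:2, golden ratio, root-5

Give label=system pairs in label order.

P=3:2, Q=golden ratio, R=root-5

Ratios: P ≈ 1.501; Q ≈ 1.632; R ≈ 2.230.
Targets: 3:2 ≈ 1.500; golden ratio ≈ 1.618; root-5 ≈ 2.236.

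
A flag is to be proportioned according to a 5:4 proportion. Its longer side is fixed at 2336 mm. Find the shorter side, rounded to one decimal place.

1868.8 mm

5:4 = 1.25000.
Shorter side = 2336 ÷ 1.25000 ≈ 1868.800 → 1868.8 mm.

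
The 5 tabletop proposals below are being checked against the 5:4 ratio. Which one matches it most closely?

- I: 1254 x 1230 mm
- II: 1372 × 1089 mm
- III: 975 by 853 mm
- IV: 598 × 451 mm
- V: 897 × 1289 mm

Target 5:4 ≈ 1.250.
I: 1.020 (Δ0.230)  II: 1.260 (Δ0.010)  III: 1.143 (Δ0.107)  IV: 1.326 (Δ0.076)  V: 1.437 (Δ0.187)

II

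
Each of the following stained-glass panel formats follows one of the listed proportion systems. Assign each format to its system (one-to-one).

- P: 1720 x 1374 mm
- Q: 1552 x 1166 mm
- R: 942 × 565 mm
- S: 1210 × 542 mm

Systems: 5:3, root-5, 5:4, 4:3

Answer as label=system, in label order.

P = 1720/1374 ≈ 1.252 → 5:4 (1.250)
Q = 1552/1166 ≈ 1.331 → 4:3 (1.333)
R = 942/565 ≈ 1.667 → 5:3 (1.667)
S = 1210/542 ≈ 2.232 → root-5 (2.236)

P=5:4, Q=4:3, R=5:3, S=root-5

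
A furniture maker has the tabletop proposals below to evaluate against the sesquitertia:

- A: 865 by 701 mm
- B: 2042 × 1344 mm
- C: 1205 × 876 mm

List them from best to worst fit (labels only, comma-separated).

Ratios: A = 865 / 701 ≈ 1.234; B = 2042 / 1344 ≈ 1.519; C = 1205 / 876 ≈ 1.376.
|Δ from 1.333|: A 0.099; B 0.186; C 0.043.

C, A, B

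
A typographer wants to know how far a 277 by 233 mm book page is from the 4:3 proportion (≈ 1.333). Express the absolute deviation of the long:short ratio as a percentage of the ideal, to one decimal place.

10.8%

Ratio = 277 / 233 ≈ 1.1888.
Ideal 4:3 ≈ 1.3333. |1.1888 − 1.3333| / 1.3333 ≈ 10.84% → 10.8%.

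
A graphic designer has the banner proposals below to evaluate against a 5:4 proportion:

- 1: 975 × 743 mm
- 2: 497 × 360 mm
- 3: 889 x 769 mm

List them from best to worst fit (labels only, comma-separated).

1: 975/743 ≈ 1.312 → |1.312 − 1.250| = 0.062
2: 497/360 ≈ 1.381 → |1.381 − 1.250| = 0.131
3: 889/769 ≈ 1.156 → |1.156 − 1.250| = 0.094

1, 3, 2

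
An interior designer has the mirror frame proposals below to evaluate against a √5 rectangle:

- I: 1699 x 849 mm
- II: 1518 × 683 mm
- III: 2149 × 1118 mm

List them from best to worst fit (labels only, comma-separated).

Ratios: I = 1699 / 849 ≈ 2.001; II = 1518 / 683 ≈ 2.223; III = 2149 / 1118 ≈ 1.922.
|Δ from 2.236|: I 0.235; II 0.013; III 0.314.

II, I, III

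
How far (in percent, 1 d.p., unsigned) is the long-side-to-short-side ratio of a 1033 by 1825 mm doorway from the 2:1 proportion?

11.7%

Ratio = 1825 / 1033 ≈ 1.7667.
Ideal 2:1 = 2.0000. |1.7667 − 2.0000| / 2.0000 ≈ 11.67% → 11.7%.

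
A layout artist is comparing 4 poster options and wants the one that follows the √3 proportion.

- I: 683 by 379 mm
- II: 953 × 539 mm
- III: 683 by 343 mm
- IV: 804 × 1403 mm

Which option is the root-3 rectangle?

IV

Ratios (long/short): I ≈ 1.802; II ≈ 1.768; III ≈ 1.991; IV ≈ 1.745.
root-3 ≈ 1.732; option IV is nearest (Δ 0.013).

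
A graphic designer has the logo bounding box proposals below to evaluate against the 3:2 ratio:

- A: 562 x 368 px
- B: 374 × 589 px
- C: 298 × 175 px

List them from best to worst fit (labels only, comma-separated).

A, B, C

A: 562/368 ≈ 1.527 → |1.527 − 1.500| = 0.027
B: 589/374 ≈ 1.575 → |1.575 − 1.500| = 0.075
C: 298/175 ≈ 1.703 → |1.703 − 1.500| = 0.203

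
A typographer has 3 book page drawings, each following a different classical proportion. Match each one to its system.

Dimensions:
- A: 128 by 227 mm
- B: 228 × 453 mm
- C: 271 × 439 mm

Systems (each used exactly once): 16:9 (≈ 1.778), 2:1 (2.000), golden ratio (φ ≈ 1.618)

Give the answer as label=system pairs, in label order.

A = 227/128 ≈ 1.773 → 16:9 (1.778)
B = 453/228 ≈ 1.987 → 2:1 (2.000)
C = 439/271 ≈ 1.620 → golden ratio (1.618)

A=16:9, B=2:1, C=golden ratio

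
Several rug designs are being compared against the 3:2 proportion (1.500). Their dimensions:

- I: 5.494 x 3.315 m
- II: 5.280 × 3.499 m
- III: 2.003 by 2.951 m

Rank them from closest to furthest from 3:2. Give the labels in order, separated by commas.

Ratios: I = 5.494 / 3.315 ≈ 1.657; II = 5.280 / 3.499 ≈ 1.509; III = 2.951 / 2.003 ≈ 1.473.
|Δ from 1.500|: I 0.157; II 0.009; III 0.027.

II, III, I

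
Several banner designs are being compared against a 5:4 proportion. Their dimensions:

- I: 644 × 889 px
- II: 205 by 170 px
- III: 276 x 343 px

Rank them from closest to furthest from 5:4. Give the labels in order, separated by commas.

III, II, I

I: 889/644 ≈ 1.380 → |1.380 − 1.250| = 0.130
II: 205/170 ≈ 1.206 → |1.206 − 1.250| = 0.044
III: 343/276 ≈ 1.243 → |1.243 − 1.250| = 0.007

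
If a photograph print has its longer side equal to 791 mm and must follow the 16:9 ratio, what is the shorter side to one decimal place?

444.9 mm

16:9 ≈ 1.77778.
Shorter side = 791 ÷ 1.77778 ≈ 444.937 → 444.9 mm.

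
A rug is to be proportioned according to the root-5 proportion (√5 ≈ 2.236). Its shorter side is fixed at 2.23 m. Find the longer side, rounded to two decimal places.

root-5 ≈ 2.23607.
Longer side = 2.23 × 2.23607 ≈ 4.9864 → 4.99 m.

4.99 m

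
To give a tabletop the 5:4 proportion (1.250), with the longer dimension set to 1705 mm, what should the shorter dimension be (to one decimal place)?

5:4 = 1.25000.
Shorter side = 1705 ÷ 1.25000 ≈ 1364.000 → 1364.0 mm.

1364.0 mm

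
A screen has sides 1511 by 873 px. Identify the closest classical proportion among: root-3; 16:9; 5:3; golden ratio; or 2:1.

root-3

1511/873 ≈ 1.731. Nearest candidates are root-3 (1.732, off by 0.001) and 16:9 (1.778, off by 0.047).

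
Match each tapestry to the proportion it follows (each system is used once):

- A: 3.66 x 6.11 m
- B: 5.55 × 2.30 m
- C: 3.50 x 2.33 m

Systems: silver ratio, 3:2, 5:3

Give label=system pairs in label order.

Ratios: A ≈ 1.669; B ≈ 2.413; C ≈ 1.502.
Targets: silver ratio ≈ 2.414; 3:2 ≈ 1.500; 5:3 ≈ 1.667.

A=5:3, B=silver ratio, C=3:2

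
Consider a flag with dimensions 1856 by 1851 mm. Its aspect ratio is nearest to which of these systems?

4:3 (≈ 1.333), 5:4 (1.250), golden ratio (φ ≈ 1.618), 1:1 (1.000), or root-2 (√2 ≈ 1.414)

1:1

Ratio = 1856 / 1851 ≈ 1.003.
Distances: 4:3 1.333 (Δ 0.330); 5:4 1.250 (Δ 0.247); golden ratio 1.618 (Δ 0.615); 1:1 1.000 (Δ 0.003); root-2 1.414 (Δ 0.411).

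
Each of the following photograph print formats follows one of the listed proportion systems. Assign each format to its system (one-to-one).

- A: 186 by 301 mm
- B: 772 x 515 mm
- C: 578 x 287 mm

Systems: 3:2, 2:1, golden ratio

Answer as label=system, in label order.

A = 301/186 ≈ 1.618 → golden ratio (1.618)
B = 772/515 ≈ 1.499 → 3:2 (1.500)
C = 578/287 ≈ 2.014 → 2:1 (2.000)

A=golden ratio, B=3:2, C=2:1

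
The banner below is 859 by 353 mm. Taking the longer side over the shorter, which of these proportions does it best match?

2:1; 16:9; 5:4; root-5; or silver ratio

silver ratio

Ratio = 859 / 353 ≈ 2.433.
Distances: 2:1 2.000 (Δ 0.433); 16:9 1.778 (Δ 0.655); 5:4 1.250 (Δ 1.183); root-5 2.236 (Δ 0.197); silver ratio 2.414 (Δ 0.019).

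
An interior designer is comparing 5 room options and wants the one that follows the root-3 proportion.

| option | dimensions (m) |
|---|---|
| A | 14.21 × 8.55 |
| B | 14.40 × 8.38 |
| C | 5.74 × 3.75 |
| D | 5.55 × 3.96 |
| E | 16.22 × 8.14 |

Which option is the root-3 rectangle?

Ratios (long/short): A ≈ 1.662; B ≈ 1.718; C ≈ 1.531; D ≈ 1.402; E ≈ 1.993.
root-3 ≈ 1.732; option B is nearest (Δ 0.014).

B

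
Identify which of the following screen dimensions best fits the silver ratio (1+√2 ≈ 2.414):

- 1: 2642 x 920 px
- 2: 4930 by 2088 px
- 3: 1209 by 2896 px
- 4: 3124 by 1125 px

3

Target silver ratio ≈ 2.414.
1: 2.872 (Δ0.458)  2: 2.361 (Δ0.053)  3: 2.395 (Δ0.019)  4: 2.777 (Δ0.363)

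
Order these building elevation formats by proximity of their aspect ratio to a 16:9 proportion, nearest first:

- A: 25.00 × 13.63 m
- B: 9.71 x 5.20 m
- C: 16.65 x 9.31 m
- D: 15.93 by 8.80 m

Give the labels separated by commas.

Ratios: A = 25.00 / 13.63 ≈ 1.834; B = 9.71 / 5.20 ≈ 1.867; C = 16.65 / 9.31 ≈ 1.788; D = 15.93 / 8.80 ≈ 1.810.
|Δ from 1.778|: A 0.056; B 0.089; C 0.010; D 0.032.

C, D, A, B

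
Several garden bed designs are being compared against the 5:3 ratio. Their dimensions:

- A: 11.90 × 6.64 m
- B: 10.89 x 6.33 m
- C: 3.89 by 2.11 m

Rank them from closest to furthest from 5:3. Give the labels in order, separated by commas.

B, A, C

A: 11.90/6.64 ≈ 1.792 → |1.792 − 1.667| = 0.125
B: 10.89/6.33 ≈ 1.720 → |1.720 − 1.667| = 0.053
C: 3.89/2.11 ≈ 1.844 → |1.844 − 1.667| = 0.177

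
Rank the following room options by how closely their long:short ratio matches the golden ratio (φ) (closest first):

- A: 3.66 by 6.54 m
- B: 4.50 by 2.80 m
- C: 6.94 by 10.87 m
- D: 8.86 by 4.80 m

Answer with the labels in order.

B, C, A, D

Ratios: A = 6.54 / 3.66 ≈ 1.787; B = 4.50 / 2.80 ≈ 1.607; C = 10.87 / 6.94 ≈ 1.566; D = 8.86 / 4.80 ≈ 1.846.
|Δ from 1.618|: A 0.169; B 0.011; C 0.052; D 0.228.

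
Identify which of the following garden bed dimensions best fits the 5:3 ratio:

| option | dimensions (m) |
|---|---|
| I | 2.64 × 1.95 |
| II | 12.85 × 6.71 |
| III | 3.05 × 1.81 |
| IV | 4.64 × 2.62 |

III

Ratios (long/short): I ≈ 1.354; II ≈ 1.915; III ≈ 1.685; IV ≈ 1.771.
5:3 ≈ 1.667; option III is nearest (Δ 0.018).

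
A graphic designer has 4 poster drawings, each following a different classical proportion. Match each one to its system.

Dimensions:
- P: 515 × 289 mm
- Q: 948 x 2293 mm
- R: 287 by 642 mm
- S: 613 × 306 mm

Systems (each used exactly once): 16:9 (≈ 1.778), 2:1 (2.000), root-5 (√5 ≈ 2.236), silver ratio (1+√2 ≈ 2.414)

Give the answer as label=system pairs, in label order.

P=16:9, Q=silver ratio, R=root-5, S=2:1

P = 515/289 ≈ 1.782 → 16:9 (1.778)
Q = 2293/948 ≈ 2.419 → silver ratio (2.414)
R = 642/287 ≈ 2.237 → root-5 (2.236)
S = 613/306 ≈ 2.003 → 2:1 (2.000)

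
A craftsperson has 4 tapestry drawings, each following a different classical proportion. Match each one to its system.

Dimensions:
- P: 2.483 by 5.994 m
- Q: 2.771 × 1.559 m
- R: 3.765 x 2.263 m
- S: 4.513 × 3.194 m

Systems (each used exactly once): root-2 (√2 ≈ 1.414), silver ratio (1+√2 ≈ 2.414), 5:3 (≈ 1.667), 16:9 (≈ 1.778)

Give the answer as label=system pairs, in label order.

Ratios: P ≈ 2.414; Q ≈ 1.777; R ≈ 1.664; S ≈ 1.413.
Targets: root-2 ≈ 1.414; silver ratio ≈ 2.414; 5:3 ≈ 1.667; 16:9 ≈ 1.778.

P=silver ratio, Q=16:9, R=5:3, S=root-2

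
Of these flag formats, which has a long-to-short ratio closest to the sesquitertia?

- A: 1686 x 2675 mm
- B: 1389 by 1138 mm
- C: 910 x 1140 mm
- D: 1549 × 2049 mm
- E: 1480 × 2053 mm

D

Ratios (long/short): A ≈ 1.587; B ≈ 1.221; C ≈ 1.253; D ≈ 1.323; E ≈ 1.387.
4:3 ≈ 1.333; option D is nearest (Δ 0.010).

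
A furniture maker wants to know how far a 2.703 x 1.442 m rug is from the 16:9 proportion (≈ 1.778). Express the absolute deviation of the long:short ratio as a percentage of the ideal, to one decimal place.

Ratio = 2.703 / 1.442 ≈ 1.8745.
Ideal 16:9 ≈ 1.7778. |1.8745 − 1.7778| / 1.7778 ≈ 5.44% → 5.4%.

5.4%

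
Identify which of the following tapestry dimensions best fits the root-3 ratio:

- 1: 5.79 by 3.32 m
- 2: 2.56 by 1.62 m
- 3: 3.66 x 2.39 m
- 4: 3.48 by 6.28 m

1

Ratios (long/short): 1 ≈ 1.744; 2 ≈ 1.580; 3 ≈ 1.531; 4 ≈ 1.805.
root-3 ≈ 1.732; option 1 is nearest (Δ 0.012).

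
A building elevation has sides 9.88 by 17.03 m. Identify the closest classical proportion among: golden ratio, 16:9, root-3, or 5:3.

Ratio = 17.03 / 9.88 ≈ 1.724.
Distances: golden ratio 1.618 (Δ 0.106); 16:9 1.778 (Δ 0.054); root-3 1.732 (Δ 0.008); 5:3 1.667 (Δ 0.057).

root-3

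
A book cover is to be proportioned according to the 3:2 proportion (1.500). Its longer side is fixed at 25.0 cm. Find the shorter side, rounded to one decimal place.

16.7 cm

3:2 = 1.50000.
Shorter side = 25.0 ÷ 1.50000 ≈ 16.667 → 16.7 cm.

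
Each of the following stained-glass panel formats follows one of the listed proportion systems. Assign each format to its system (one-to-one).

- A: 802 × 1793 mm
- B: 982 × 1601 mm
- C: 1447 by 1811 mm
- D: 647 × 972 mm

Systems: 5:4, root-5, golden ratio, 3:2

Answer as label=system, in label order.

A=root-5, B=golden ratio, C=5:4, D=3:2

A = 1793/802 ≈ 2.236 → root-5 (2.236)
B = 1601/982 ≈ 1.630 → golden ratio (1.618)
C = 1811/1447 ≈ 1.252 → 5:4 (1.250)
D = 972/647 ≈ 1.502 → 3:2 (1.500)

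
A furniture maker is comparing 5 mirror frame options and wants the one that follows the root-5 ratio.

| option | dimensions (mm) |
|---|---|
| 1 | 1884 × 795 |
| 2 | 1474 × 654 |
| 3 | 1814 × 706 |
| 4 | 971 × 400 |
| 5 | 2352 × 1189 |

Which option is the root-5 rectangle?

2

Target root-5 ≈ 2.236.
1: 2.370 (Δ0.134)  2: 2.254 (Δ0.018)  3: 2.569 (Δ0.333)  4: 2.428 (Δ0.192)  5: 1.978 (Δ0.258)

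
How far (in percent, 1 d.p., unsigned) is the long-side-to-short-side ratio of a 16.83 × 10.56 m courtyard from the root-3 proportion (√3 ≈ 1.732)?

8.0%

Ratio = 16.83 / 10.56 ≈ 1.5937.
Ideal root-3 ≈ 1.7321. |1.5937 − 1.7321| / 1.7321 ≈ 7.99% → 8.0%.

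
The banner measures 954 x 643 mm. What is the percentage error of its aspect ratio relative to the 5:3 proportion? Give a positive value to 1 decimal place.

Ratio = 954 / 643 ≈ 1.4837.
Ideal 5:3 ≈ 1.6667. |1.4837 − 1.6667| / 1.6667 ≈ 10.98% → 11.0%.

11.0%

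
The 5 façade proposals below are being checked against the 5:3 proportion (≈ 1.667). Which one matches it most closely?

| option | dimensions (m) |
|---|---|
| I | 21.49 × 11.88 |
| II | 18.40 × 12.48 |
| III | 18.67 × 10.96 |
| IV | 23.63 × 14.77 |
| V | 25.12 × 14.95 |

Ratios (long/short): I ≈ 1.809; II ≈ 1.474; III ≈ 1.703; IV ≈ 1.600; V ≈ 1.680.
5:3 ≈ 1.667; option V is nearest (Δ 0.013).

V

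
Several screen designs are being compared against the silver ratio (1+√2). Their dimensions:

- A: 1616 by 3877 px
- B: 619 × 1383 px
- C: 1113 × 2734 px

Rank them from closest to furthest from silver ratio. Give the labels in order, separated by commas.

A: 3877/1616 ≈ 2.399 → |2.399 − 2.414| = 0.015
B: 1383/619 ≈ 2.234 → |2.234 − 2.414| = 0.180
C: 2734/1113 ≈ 2.456 → |2.456 − 2.414| = 0.042

A, C, B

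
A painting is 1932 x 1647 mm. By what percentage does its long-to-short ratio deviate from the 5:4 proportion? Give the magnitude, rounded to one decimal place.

Ratio = 1932 / 1647 ≈ 1.1730.
Ideal 5:4 = 1.2500. |1.1730 − 1.2500| / 1.2500 ≈ 6.16% → 6.2%.

6.2%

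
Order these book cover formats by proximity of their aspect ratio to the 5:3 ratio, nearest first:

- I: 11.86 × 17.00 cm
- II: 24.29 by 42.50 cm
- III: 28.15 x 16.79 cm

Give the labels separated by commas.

III, II, I

I: 17.00/11.86 ≈ 1.433 → |1.433 − 1.667| = 0.234
II: 42.50/24.29 ≈ 1.750 → |1.750 − 1.667| = 0.083
III: 28.15/16.79 ≈ 1.677 → |1.677 − 1.667| = 0.010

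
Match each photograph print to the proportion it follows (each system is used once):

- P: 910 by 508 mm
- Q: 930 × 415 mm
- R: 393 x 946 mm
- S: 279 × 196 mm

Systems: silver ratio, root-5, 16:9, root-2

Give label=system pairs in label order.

P=16:9, Q=root-5, R=silver ratio, S=root-2

P = 910/508 ≈ 1.791 → 16:9 (1.778)
Q = 930/415 ≈ 2.241 → root-5 (2.236)
R = 946/393 ≈ 2.407 → silver ratio (2.414)
S = 279/196 ≈ 1.423 → root-2 (1.414)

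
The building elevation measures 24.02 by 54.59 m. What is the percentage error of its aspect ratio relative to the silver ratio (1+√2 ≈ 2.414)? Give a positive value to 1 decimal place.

Ratio = 54.59 / 24.02 ≈ 2.2727.
Ideal silver ratio ≈ 2.4142. |2.2727 − 2.4142| / 2.4142 ≈ 5.86% → 5.9%.

5.9%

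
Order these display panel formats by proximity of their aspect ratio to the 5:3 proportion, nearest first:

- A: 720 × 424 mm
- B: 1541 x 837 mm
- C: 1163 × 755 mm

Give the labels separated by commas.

Ratios: A = 720 / 424 ≈ 1.698; B = 1541 / 837 ≈ 1.841; C = 1163 / 755 ≈ 1.540.
|Δ from 1.667|: A 0.031; B 0.174; C 0.127.

A, C, B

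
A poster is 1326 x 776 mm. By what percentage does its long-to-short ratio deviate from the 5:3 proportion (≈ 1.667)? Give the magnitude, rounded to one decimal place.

Ratio = 1326 / 776 ≈ 1.7088.
Ideal 5:3 ≈ 1.6667. |1.7088 − 1.6667| / 1.6667 ≈ 2.53% → 2.5%.

2.5%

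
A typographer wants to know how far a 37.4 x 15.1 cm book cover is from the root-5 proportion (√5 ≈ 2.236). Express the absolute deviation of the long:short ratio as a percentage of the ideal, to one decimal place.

Ratio = 37.4 / 15.1 ≈ 2.4768.
Ideal root-5 ≈ 2.2361. |2.4768 − 2.2361| / 2.2361 ≈ 10.76% → 10.8%.

10.8%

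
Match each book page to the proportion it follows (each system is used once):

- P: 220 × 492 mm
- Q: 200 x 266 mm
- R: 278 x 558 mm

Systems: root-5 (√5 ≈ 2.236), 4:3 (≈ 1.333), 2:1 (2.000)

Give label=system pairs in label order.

P=root-5, Q=4:3, R=2:1

Ratios: P ≈ 2.236; Q ≈ 1.330; R ≈ 2.007.
Targets: root-5 ≈ 2.236; 4:3 ≈ 1.333; 2:1 ≈ 2.000.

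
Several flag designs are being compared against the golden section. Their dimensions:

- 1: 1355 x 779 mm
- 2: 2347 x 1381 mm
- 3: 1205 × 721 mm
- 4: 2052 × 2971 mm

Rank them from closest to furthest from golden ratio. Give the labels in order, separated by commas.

1: 1355/779 ≈ 1.739 → |1.739 − 1.618| = 0.121
2: 2347/1381 ≈ 1.699 → |1.699 − 1.618| = 0.081
3: 1205/721 ≈ 1.671 → |1.671 − 1.618| = 0.053
4: 2971/2052 ≈ 1.448 → |1.448 − 1.618| = 0.170

3, 2, 1, 4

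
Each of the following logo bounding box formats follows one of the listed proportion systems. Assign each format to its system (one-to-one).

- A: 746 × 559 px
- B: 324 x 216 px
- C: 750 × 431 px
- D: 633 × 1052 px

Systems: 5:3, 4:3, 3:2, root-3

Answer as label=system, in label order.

A=4:3, B=3:2, C=root-3, D=5:3

Ratios: A ≈ 1.335; B ≈ 1.500; C ≈ 1.740; D ≈ 1.662.
Targets: 5:3 ≈ 1.667; 4:3 ≈ 1.333; 3:2 ≈ 1.500; root-3 ≈ 1.732.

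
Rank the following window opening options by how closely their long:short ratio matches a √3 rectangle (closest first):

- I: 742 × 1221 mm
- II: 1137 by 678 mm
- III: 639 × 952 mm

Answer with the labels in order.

II, I, III

Ratios: I = 1221 / 742 ≈ 1.646; II = 1137 / 678 ≈ 1.677; III = 952 / 639 ≈ 1.490.
|Δ from 1.732|: I 0.086; II 0.055; III 0.242.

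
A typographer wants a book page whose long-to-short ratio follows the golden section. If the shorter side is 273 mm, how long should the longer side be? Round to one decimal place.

441.7 mm

golden ratio ≈ 1.61803.
Longer side = 273 × 1.61803 ≈ 441.722 → 441.7 mm.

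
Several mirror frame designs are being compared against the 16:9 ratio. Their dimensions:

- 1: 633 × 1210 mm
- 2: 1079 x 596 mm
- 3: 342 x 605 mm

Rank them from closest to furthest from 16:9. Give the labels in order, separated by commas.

Ratios: 1 = 1210 / 633 ≈ 1.912; 2 = 1079 / 596 ≈ 1.810; 3 = 605 / 342 ≈ 1.769.
|Δ from 1.778|: 1 0.134; 2 0.032; 3 0.009.

3, 2, 1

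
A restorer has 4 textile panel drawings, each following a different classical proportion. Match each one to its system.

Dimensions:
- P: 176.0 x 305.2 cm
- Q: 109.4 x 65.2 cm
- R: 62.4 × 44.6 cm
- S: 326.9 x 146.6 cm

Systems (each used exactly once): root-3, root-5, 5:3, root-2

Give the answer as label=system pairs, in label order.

P=root-3, Q=5:3, R=root-2, S=root-5

Ratios: P ≈ 1.734; Q ≈ 1.678; R ≈ 1.399; S ≈ 2.230.
Targets: root-3 ≈ 1.732; root-5 ≈ 2.236; 5:3 ≈ 1.667; root-2 ≈ 1.414.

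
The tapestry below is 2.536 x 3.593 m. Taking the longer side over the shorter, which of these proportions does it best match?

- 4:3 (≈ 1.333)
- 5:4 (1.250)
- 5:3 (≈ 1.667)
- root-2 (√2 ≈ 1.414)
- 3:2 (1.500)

3.593/2.536 ≈ 1.417. Nearest candidates are root-2 (1.414, off by 0.003) and 3:2 (1.500, off by 0.083).

root-2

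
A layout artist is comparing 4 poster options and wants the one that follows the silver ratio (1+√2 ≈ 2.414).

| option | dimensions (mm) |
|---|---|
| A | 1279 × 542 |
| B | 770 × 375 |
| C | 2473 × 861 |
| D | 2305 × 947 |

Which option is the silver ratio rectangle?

D

Ratios (long/short): A ≈ 2.360; B ≈ 2.053; C ≈ 2.872; D ≈ 2.434.
silver ratio ≈ 2.414; option D is nearest (Δ 0.020).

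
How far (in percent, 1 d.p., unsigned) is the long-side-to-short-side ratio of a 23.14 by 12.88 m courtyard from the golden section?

Ratio = 23.14 / 12.88 ≈ 1.7966.
Ideal golden ratio ≈ 1.6180. |1.7966 − 1.6180| / 1.6180 ≈ 11.04% → 11.0%.

11.0%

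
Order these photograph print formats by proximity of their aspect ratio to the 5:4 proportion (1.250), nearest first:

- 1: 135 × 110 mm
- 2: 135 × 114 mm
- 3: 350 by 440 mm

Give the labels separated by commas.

3, 1, 2

Ratios: 1 = 135 / 110 ≈ 1.227; 2 = 135 / 114 ≈ 1.184; 3 = 440 / 350 ≈ 1.257.
|Δ from 1.250|: 1 0.023; 2 0.066; 3 0.007.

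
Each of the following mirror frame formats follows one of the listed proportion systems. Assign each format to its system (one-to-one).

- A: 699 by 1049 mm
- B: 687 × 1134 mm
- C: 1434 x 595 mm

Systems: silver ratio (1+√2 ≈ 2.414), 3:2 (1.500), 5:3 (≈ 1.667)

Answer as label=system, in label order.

A = 1049/699 ≈ 1.501 → 3:2 (1.500)
B = 1134/687 ≈ 1.651 → 5:3 (1.667)
C = 1434/595 ≈ 2.410 → silver ratio (2.414)

A=3:2, B=5:3, C=silver ratio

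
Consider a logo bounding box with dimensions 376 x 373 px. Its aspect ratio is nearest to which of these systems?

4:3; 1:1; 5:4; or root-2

1:1

Ratio = 376 / 373 ≈ 1.008.
Distances: 4:3 1.333 (Δ 0.325); 1:1 1.000 (Δ 0.008); 5:4 1.250 (Δ 0.242); root-2 1.414 (Δ 0.406).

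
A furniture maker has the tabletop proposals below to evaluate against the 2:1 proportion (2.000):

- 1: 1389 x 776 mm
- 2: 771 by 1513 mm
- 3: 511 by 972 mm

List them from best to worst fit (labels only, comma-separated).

2, 3, 1

Ratios: 1 = 1389 / 776 ≈ 1.790; 2 = 1513 / 771 ≈ 1.962; 3 = 972 / 511 ≈ 1.902.
|Δ from 2.000|: 1 0.210; 2 0.038; 3 0.098.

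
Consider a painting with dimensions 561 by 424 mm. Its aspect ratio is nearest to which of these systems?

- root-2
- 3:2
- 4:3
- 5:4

561/424 ≈ 1.323. Nearest candidates are 4:3 (1.333, off by 0.010) and 5:4 (1.250, off by 0.073).

4:3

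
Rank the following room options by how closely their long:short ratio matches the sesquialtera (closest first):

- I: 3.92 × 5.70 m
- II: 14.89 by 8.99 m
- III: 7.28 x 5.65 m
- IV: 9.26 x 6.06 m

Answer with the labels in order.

Ratios: I = 5.70 / 3.92 ≈ 1.454; II = 14.89 / 8.99 ≈ 1.656; III = 7.28 / 5.65 ≈ 1.288; IV = 9.26 / 6.06 ≈ 1.528.
|Δ from 1.500|: I 0.046; II 0.156; III 0.212; IV 0.028.

IV, I, II, III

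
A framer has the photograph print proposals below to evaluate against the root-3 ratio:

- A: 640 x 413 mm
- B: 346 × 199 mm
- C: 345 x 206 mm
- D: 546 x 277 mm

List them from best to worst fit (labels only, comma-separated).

B, C, A, D

A: 640/413 ≈ 1.550 → |1.550 − 1.732| = 0.182
B: 346/199 ≈ 1.739 → |1.739 − 1.732| = 0.007
C: 345/206 ≈ 1.675 → |1.675 − 1.732| = 0.057
D: 546/277 ≈ 1.971 → |1.971 − 1.732| = 0.239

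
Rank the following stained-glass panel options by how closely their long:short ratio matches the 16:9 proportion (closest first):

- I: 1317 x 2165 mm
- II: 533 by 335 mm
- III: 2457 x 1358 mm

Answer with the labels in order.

III, I, II

I: 2165/1317 ≈ 1.644 → |1.644 − 1.778| = 0.134
II: 533/335 ≈ 1.591 → |1.591 − 1.778| = 0.187
III: 2457/1358 ≈ 1.809 → |1.809 − 1.778| = 0.031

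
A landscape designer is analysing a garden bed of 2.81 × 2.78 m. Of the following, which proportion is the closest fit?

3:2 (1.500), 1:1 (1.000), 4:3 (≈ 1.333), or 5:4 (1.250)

1:1

2.81/2.78 ≈ 1.011. Nearest candidates are 1:1 (1.000, off by 0.011) and 5:4 (1.250, off by 0.239).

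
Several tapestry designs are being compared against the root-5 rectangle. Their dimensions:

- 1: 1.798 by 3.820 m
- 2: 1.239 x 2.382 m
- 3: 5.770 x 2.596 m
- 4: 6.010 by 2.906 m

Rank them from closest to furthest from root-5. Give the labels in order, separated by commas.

3, 1, 4, 2

Ratios: 1 = 3.820 / 1.798 ≈ 2.125; 2 = 2.382 / 1.239 ≈ 1.923; 3 = 5.770 / 2.596 ≈ 2.223; 4 = 6.010 / 2.906 ≈ 2.068.
|Δ from 2.236|: 1 0.111; 2 0.313; 3 0.013; 4 0.168.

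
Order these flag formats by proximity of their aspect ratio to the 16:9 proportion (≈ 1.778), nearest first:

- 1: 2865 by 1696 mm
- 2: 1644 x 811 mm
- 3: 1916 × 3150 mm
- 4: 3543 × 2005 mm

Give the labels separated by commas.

Ratios: 1 = 2865 / 1696 ≈ 1.689; 2 = 1644 / 811 ≈ 2.027; 3 = 3150 / 1916 ≈ 1.644; 4 = 3543 / 2005 ≈ 1.767.
|Δ from 1.778|: 1 0.089; 2 0.249; 3 0.134; 4 0.011.

4, 1, 3, 2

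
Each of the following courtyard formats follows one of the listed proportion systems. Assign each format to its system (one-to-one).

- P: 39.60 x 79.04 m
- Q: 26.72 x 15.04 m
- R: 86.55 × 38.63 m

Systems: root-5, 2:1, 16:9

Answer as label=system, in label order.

P = 79.04/39.60 ≈ 1.996 → 2:1 (2.000)
Q = 26.72/15.04 ≈ 1.777 → 16:9 (1.778)
R = 86.55/38.63 ≈ 2.240 → root-5 (2.236)

P=2:1, Q=16:9, R=root-5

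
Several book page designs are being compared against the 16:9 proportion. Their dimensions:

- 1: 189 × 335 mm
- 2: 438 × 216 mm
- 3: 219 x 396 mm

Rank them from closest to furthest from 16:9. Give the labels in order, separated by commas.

1, 3, 2

Ratios: 1 = 335 / 189 ≈ 1.772; 2 = 438 / 216 ≈ 2.028; 3 = 396 / 219 ≈ 1.808.
|Δ from 1.778|: 1 0.006; 2 0.250; 3 0.030.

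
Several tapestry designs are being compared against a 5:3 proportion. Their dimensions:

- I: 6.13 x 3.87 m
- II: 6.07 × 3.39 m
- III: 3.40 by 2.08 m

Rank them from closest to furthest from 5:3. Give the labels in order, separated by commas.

I: 6.13/3.87 ≈ 1.584 → |1.584 − 1.667| = 0.083
II: 6.07/3.39 ≈ 1.791 → |1.791 − 1.667| = 0.124
III: 3.40/2.08 ≈ 1.635 → |1.635 − 1.667| = 0.032

III, I, II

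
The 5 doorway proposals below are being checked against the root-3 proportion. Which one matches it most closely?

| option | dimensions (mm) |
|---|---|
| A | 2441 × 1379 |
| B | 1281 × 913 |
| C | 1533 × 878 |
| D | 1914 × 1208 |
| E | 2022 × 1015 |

Ratios (long/short): A ≈ 1.770; B ≈ 1.403; C ≈ 1.746; D ≈ 1.584; E ≈ 1.992.
root-3 ≈ 1.732; option C is nearest (Δ 0.014).

C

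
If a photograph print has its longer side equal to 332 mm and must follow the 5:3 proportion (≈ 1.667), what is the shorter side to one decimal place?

5:3 ≈ 1.66667.
Shorter side = 332 ÷ 1.66667 ≈ 199.200 → 199.2 mm.

199.2 mm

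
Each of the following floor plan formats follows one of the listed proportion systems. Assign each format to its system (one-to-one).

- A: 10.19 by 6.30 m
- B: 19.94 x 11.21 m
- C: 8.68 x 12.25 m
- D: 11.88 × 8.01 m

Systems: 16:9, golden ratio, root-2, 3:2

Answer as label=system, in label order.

A = 10.19/6.30 ≈ 1.617 → golden ratio (1.618)
B = 19.94/11.21 ≈ 1.779 → 16:9 (1.778)
C = 12.25/8.68 ≈ 1.411 → root-2 (1.414)
D = 11.88/8.01 ≈ 1.483 → 3:2 (1.500)

A=golden ratio, B=16:9, C=root-2, D=3:2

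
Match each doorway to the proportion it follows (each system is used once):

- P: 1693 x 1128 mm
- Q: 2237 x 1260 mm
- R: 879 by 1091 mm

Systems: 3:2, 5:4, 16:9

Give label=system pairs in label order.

P=3:2, Q=16:9, R=5:4

P = 1693/1128 ≈ 1.501 → 3:2 (1.500)
Q = 2237/1260 ≈ 1.775 → 16:9 (1.778)
R = 1091/879 ≈ 1.241 → 5:4 (1.250)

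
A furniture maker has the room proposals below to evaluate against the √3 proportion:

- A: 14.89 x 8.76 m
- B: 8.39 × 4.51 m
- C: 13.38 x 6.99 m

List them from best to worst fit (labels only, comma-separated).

A: 14.89/8.76 ≈ 1.700 → |1.700 − 1.732| = 0.032
B: 8.39/4.51 ≈ 1.860 → |1.860 − 1.732| = 0.128
C: 13.38/6.99 ≈ 1.914 → |1.914 − 1.732| = 0.182

A, B, C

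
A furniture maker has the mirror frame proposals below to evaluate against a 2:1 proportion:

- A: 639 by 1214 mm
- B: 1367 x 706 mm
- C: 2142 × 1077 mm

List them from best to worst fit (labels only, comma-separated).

Ratios: A = 1214 / 639 ≈ 1.900; B = 1367 / 706 ≈ 1.936; C = 2142 / 1077 ≈ 1.989.
|Δ from 2.000|: A 0.100; B 0.064; C 0.011.

C, B, A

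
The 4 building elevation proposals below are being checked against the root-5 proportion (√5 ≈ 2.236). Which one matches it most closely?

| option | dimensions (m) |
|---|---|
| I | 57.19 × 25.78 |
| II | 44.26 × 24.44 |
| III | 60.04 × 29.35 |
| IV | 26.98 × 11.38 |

I

Ratios (long/short): I ≈ 2.218; II ≈ 1.811; III ≈ 2.046; IV ≈ 2.371.
root-5 ≈ 2.236; option I is nearest (Δ 0.018).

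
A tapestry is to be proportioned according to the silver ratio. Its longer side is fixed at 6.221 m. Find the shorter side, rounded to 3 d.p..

2.577 m

silver ratio ≈ 2.41421.
Shorter side = 6.221 ÷ 2.41421 ≈ 2.57683 → 2.577 m.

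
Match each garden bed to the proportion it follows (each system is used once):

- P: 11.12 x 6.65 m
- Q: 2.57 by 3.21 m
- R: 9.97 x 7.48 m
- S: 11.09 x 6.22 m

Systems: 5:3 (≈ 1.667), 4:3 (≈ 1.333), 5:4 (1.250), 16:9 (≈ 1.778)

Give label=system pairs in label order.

P=5:3, Q=5:4, R=4:3, S=16:9

P = 11.12/6.65 ≈ 1.672 → 5:3 (1.667)
Q = 3.21/2.57 ≈ 1.249 → 5:4 (1.250)
R = 9.97/7.48 ≈ 1.333 → 4:3 (1.333)
S = 11.09/6.22 ≈ 1.783 → 16:9 (1.778)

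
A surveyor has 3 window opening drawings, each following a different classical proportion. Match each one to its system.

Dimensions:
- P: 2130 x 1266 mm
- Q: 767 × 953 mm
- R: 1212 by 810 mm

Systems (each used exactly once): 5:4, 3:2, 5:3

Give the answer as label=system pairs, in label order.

P=5:3, Q=5:4, R=3:2

P = 2130/1266 ≈ 1.682 → 5:3 (1.667)
Q = 953/767 ≈ 1.243 → 5:4 (1.250)
R = 1212/810 ≈ 1.496 → 3:2 (1.500)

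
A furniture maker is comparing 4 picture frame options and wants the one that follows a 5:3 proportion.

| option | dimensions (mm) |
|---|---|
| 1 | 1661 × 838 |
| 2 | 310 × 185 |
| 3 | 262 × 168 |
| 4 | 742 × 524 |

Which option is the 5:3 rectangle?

Ratios (long/short): 1 ≈ 1.982; 2 ≈ 1.676; 3 ≈ 1.560; 4 ≈ 1.416.
5:3 ≈ 1.667; option 2 is nearest (Δ 0.009).

2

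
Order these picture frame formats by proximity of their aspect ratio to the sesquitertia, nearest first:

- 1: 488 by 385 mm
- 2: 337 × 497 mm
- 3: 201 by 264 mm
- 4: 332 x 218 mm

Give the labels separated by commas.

3, 1, 2, 4

Ratios: 1 = 488 / 385 ≈ 1.268; 2 = 497 / 337 ≈ 1.475; 3 = 264 / 201 ≈ 1.313; 4 = 332 / 218 ≈ 1.523.
|Δ from 1.333|: 1 0.065; 2 0.142; 3 0.020; 4 0.190.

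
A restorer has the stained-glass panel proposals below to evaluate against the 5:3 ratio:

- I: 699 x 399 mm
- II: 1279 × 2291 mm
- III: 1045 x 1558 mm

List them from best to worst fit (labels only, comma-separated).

I, II, III

I: 699/399 ≈ 1.752 → |1.752 − 1.667| = 0.085
II: 2291/1279 ≈ 1.791 → |1.791 − 1.667| = 0.124
III: 1558/1045 ≈ 1.491 → |1.491 − 1.667| = 0.176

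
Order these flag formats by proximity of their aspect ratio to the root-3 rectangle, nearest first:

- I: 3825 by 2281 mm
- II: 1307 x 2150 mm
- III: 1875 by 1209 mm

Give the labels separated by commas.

I, II, III

Ratios: I = 3825 / 2281 ≈ 1.677; II = 2150 / 1307 ≈ 1.645; III = 1875 / 1209 ≈ 1.551.
|Δ from 1.732|: I 0.055; II 0.087; III 0.181.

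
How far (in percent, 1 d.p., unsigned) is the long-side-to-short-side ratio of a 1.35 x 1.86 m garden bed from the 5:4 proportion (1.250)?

10.2%

Ratio = 1.86 / 1.35 ≈ 1.3778.
Ideal 5:4 = 1.2500. |1.3778 − 1.2500| / 1.2500 ≈ 10.22% → 10.2%.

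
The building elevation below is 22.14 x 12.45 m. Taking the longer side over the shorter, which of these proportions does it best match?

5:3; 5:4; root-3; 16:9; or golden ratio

22.14/12.45 ≈ 1.778. Nearest candidates are 16:9 (1.778, off by 0.000) and root-3 (1.732, off by 0.046).

16:9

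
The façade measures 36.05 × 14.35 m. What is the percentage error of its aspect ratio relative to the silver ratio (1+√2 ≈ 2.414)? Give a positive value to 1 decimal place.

Ratio = 36.05 / 14.35 ≈ 2.5122.
Ideal silver ratio ≈ 2.4142. |2.5122 − 2.4142| / 2.4142 ≈ 4.06% → 4.1%.

4.1%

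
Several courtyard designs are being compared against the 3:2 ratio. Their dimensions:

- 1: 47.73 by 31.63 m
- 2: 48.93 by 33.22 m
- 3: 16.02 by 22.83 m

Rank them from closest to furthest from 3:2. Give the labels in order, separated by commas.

1, 2, 3

1: 47.73/31.63 ≈ 1.509 → |1.509 − 1.500| = 0.009
2: 48.93/33.22 ≈ 1.473 → |1.473 − 1.500| = 0.027
3: 22.83/16.02 ≈ 1.425 → |1.425 − 1.500| = 0.075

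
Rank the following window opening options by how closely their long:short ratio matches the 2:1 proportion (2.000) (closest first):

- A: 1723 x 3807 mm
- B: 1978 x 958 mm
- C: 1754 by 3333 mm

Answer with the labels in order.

Ratios: A = 3807 / 1723 ≈ 2.210; B = 1978 / 958 ≈ 2.065; C = 3333 / 1754 ≈ 1.900.
|Δ from 2.000|: A 0.210; B 0.065; C 0.100.

B, C, A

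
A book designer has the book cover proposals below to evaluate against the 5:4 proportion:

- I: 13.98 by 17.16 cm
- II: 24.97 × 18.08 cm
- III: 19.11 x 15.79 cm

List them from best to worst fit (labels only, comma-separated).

I, III, II

Ratios: I = 17.16 / 13.98 ≈ 1.227; II = 24.97 / 18.08 ≈ 1.381; III = 19.11 / 15.79 ≈ 1.210.
|Δ from 1.250|: I 0.023; II 0.131; III 0.040.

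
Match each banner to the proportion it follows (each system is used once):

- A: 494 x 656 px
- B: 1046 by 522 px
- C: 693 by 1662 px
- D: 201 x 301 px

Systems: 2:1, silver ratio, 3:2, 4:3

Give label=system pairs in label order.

A = 656/494 ≈ 1.328 → 4:3 (1.333)
B = 1046/522 ≈ 2.004 → 2:1 (2.000)
C = 1662/693 ≈ 2.398 → silver ratio (2.414)
D = 301/201 ≈ 1.498 → 3:2 (1.500)

A=4:3, B=2:1, C=silver ratio, D=3:2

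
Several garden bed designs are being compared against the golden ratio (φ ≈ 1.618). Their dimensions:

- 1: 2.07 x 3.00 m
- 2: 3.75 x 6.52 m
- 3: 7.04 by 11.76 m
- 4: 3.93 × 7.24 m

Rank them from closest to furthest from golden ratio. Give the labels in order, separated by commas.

1: 3.00/2.07 ≈ 1.449 → |1.449 − 1.618| = 0.169
2: 6.52/3.75 ≈ 1.739 → |1.739 − 1.618| = 0.121
3: 11.76/7.04 ≈ 1.670 → |1.670 − 1.618| = 0.052
4: 7.24/3.93 ≈ 1.842 → |1.842 − 1.618| = 0.224

3, 2, 1, 4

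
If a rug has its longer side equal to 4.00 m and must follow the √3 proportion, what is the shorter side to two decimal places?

root-3 ≈ 1.73205.
Shorter side = 4.00 ÷ 1.73205 ≈ 2.3094 → 2.31 m.

2.31 m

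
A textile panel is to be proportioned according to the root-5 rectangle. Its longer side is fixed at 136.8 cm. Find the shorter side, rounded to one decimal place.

61.2 cm

root-5 ≈ 2.23607.
Shorter side = 136.8 ÷ 2.23607 ≈ 61.179 → 61.2 cm.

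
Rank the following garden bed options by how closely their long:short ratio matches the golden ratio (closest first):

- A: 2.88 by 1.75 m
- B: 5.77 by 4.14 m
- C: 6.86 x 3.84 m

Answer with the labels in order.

A, C, B

A: 2.88/1.75 ≈ 1.646 → |1.646 − 1.618| = 0.028
B: 5.77/4.14 ≈ 1.394 → |1.394 − 1.618| = 0.224
C: 6.86/3.84 ≈ 1.786 → |1.786 − 1.618| = 0.168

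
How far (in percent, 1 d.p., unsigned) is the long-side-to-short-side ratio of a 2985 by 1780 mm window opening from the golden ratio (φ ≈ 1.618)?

Ratio = 2985 / 1780 ≈ 1.6770.
Ideal golden ratio ≈ 1.6180. |1.6770 − 1.6180| / 1.6180 ≈ 3.65% → 3.6%.

3.6%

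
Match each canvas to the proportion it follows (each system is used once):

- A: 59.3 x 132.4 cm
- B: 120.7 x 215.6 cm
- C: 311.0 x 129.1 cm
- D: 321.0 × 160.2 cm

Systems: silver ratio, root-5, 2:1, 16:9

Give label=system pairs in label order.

A = 132.4/59.3 ≈ 2.233 → root-5 (2.236)
B = 215.6/120.7 ≈ 1.786 → 16:9 (1.778)
C = 311.0/129.1 ≈ 2.409 → silver ratio (2.414)
D = 321.0/160.2 ≈ 2.004 → 2:1 (2.000)

A=root-5, B=16:9, C=silver ratio, D=2:1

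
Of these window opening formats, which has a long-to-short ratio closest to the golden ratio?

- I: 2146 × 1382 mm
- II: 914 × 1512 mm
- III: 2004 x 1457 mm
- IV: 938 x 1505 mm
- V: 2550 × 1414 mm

IV

Target golden ratio ≈ 1.618.
I: 1.553 (Δ0.065)  II: 1.654 (Δ0.036)  III: 1.375 (Δ0.243)  IV: 1.604 (Δ0.014)  V: 1.803 (Δ0.185)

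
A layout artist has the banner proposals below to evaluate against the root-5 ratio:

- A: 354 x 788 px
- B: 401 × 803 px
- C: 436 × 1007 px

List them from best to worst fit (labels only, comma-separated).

A, C, B

A: 788/354 ≈ 2.226 → |2.226 − 2.236| = 0.010
B: 803/401 ≈ 2.002 → |2.002 − 2.236| = 0.234
C: 1007/436 ≈ 2.310 → |2.310 − 2.236| = 0.074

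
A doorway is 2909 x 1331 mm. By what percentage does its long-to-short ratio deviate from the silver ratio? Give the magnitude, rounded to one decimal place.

9.5%

Ratio = 2909 / 1331 ≈ 2.1856.
Ideal silver ratio ≈ 2.4142. |2.1856 − 2.4142| / 2.4142 ≈ 9.47% → 9.5%.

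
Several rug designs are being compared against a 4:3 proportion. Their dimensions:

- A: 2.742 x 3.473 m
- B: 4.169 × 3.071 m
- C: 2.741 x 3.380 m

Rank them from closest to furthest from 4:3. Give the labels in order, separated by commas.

B, A, C

Ratios: A = 3.473 / 2.742 ≈ 1.267; B = 4.169 / 3.071 ≈ 1.358; C = 3.380 / 2.741 ≈ 1.233.
|Δ from 1.333|: A 0.066; B 0.025; C 0.100.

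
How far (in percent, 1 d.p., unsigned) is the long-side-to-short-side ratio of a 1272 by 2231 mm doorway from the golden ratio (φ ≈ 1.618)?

Ratio = 2231 / 1272 ≈ 1.7539.
Ideal golden ratio ≈ 1.6180. |1.7539 − 1.6180| / 1.6180 ≈ 8.40% → 8.4%.

8.4%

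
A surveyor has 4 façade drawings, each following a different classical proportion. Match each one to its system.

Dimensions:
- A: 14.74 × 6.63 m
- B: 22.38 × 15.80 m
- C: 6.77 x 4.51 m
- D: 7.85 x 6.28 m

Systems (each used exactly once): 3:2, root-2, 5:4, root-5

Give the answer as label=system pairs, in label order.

A = 14.74/6.63 ≈ 2.223 → root-5 (2.236)
B = 22.38/15.80 ≈ 1.416 → root-2 (1.414)
C = 6.77/4.51 ≈ 1.501 → 3:2 (1.500)
D = 7.85/6.28 ≈ 1.250 → 5:4 (1.250)

A=root-5, B=root-2, C=3:2, D=5:4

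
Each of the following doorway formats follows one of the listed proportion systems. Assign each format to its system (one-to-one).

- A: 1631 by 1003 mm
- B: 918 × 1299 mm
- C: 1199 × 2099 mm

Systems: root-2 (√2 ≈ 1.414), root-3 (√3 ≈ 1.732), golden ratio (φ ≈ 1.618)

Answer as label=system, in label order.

A=golden ratio, B=root-2, C=root-3

A = 1631/1003 ≈ 1.626 → golden ratio (1.618)
B = 1299/918 ≈ 1.415 → root-2 (1.414)
C = 2099/1199 ≈ 1.751 → root-3 (1.732)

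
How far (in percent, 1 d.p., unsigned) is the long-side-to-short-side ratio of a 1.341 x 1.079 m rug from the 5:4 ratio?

Ratio = 1.341 / 1.079 ≈ 1.2428.
Ideal 5:4 = 1.2500. |1.2428 − 1.2500| / 1.2500 ≈ 0.58% → 0.6%.

0.6%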